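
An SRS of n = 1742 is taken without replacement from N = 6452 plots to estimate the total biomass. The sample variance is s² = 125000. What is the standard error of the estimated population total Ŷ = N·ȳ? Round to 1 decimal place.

46697.0

Var(Ŷ) = N²·Var(ȳ) = N²·(1 − n/N)·s²/n.
f = 1742/6452 = 0.26999380; Var(ȳ) = 0.73000620·125000/1742 = 52.382764.
Var(Ŷ) = 6452² · 52.382764 = 2.1806056 × 10^9.
SE(Ŷ) = √(2.1806056 × 10^9) = 46697.0.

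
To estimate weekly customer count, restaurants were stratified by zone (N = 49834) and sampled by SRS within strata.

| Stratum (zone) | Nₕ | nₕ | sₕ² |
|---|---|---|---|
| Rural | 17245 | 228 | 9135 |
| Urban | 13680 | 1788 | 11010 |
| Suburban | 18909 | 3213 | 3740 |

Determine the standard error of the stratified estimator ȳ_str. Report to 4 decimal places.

2.2972

Var(ȳ_str) = Σₕ Wₕ²(1 − fₕ)sₕ²/nₕ with Wₕ = Nₕ/N, N = 49834.
Rural: Wₕ = 0.34604888; term = 0.34604888²·(1 − 0.01322122)·9135/228 = 4.7344377.
Urban: Wₕ = 0.27451138; term = 0.27451138²·(1 − 0.13070175)·11010/1788 = 0.4033753.
Suburban: Wₕ = 0.37943974; term = 0.37943974²·(1 − 0.16991909)·3740/3213 = 0.13911275.
Sum = 5.2769258.
SE = √(5.2769258) = 2.2972.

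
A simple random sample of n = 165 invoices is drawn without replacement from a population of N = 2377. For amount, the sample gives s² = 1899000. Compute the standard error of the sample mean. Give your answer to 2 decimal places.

Under SRS without replacement, Var(ȳ) = (1 − f)·s²/n with f = n/N = 165/2377 = 0.06941523.
Var(ȳ) = (1 − 0.06941523)·1899000/165 = 0.93058477·11509.091 = 10710.185.
SE(ȳ) = √(10710.185) = 103.49.

103.49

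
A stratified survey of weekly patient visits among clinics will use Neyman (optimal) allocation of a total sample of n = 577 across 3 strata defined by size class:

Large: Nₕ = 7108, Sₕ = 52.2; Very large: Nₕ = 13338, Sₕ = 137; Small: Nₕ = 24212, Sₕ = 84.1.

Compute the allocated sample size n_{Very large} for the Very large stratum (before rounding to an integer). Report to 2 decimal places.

Neyman allocation: nₕ = n·NₕSₕ / Σⱼ NⱼSⱼ.
Σ NⱼSⱼ = 7108·52.2 + 13338·137 + 24212·84.1 = 4.2345728 × 10^6.
n_{Very large} = 577·13338·137 / (4.2345728 × 10^6) = 248.99.

248.99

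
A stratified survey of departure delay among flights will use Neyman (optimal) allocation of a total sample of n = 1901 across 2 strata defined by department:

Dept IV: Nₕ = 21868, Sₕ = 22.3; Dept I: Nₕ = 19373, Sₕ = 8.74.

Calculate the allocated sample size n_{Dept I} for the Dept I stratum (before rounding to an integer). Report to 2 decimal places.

489.94

Neyman allocation: nₕ = n·NₕSₕ / Σⱼ NⱼSⱼ.
Σ NⱼSⱼ = 21868·22.3 + 19373·8.74 = 656976.42.
n_{Dept I} = 1901·19373·8.74 / 656976.42 = 489.94.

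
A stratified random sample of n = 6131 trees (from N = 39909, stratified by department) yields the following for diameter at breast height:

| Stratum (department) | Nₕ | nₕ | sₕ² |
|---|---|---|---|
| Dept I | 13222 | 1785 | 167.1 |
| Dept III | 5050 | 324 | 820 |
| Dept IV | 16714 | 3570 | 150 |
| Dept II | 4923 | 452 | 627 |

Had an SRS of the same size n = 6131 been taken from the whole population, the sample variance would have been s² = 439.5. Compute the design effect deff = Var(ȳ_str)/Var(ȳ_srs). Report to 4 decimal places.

Var(ȳ_str) = Σ Wₕ²(1−fₕ)sₕ²/nₕ with Wₕ = Nₕ/39909:
  Dept I: (13222/39909)²·(1−1785/13222)·167.1/1785 = 0.0088880361
  Dept III: (5050/39909)²·(1−324/5050)·820/324 = 0.037923835
  Dept IV: (16714/39909)²·(1−3570/16714)·150/3570 = 0.0057954785
  Dept II: (4923/39909)²·(1−452/4923)·627/452 = 0.019169991
  → Var(ȳ_str) = 0.071777341.
Var(ȳ_srs) = (1 − 6131/39909)·439.5/6131 = 0.060672327.
deff = 0.071777341 / 0.060672327 = 1.1830.

1.1830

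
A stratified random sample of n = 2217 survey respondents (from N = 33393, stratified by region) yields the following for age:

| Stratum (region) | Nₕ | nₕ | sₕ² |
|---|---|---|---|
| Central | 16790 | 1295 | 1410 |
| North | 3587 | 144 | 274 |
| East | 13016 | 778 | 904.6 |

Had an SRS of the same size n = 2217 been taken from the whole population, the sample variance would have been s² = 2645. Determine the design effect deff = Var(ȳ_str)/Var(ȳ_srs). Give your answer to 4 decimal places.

Var(ȳ_str) = Σ Wₕ²(1−fₕ)sₕ²/nₕ with Wₕ = Nₕ/33393:
  Central: (16790/33393)²·(1−1295/16790)·1410/1295 = 0.25402751
  North: (3587/33393)²·(1−144/3587)·274/144 = 0.021073933
  East: (13016/33393)²·(1−778/13016)·904.6/778 = 0.16609406
  → Var(ȳ_str) = 0.4411955.
Var(ȳ_srs) = (1 − 2217/33393)·2645/2217 = 1.1138455.
deff = 0.4411955 / 1.1138455 = 0.3961.

0.3961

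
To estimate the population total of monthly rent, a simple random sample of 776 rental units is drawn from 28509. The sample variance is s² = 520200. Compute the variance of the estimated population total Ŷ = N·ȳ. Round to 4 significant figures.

5.300 × 10^11

Var(Ŷ) = N²·Var(ȳ) = N²·(1 − n/N)·s²/n.
f = 776/28509 = 0.02721947; Var(ȳ) = 0.97278053·520200/776 = 652.11396.
Var(Ŷ) = 28509² · 652.11396 = 5.3001415 × 10^11.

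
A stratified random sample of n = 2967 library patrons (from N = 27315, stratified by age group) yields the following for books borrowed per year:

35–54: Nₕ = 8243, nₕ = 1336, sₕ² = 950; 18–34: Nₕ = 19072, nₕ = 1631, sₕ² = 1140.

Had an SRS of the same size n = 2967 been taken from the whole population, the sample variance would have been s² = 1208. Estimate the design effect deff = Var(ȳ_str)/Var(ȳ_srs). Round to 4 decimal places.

1.0081

Var(ȳ_str) = Σ Wₕ²(1−fₕ)sₕ²/nₕ with Wₕ = Nₕ/27315:
  35–54: (8243/27315)²·(1−1336/8243)·950/1336 = 0.054261212
  18–34: (19072/27315)²·(1−1631/19072)·1140/1631 = 0.31161338
  → Var(ȳ_str) = 0.36587459.
Var(ȳ_srs) = (1 − 2967/27315)·1208/2967 = 0.36292048.
deff = 0.36587459 / 0.36292048 = 1.0081.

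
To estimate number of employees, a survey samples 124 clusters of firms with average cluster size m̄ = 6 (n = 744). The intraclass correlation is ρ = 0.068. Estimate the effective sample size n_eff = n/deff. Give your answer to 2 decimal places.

deff = 1 + (6 − 1)·0.068 = 1 + 0.34 = 1.34.
n_eff = 744 / 1.34 = 555.22.

555.22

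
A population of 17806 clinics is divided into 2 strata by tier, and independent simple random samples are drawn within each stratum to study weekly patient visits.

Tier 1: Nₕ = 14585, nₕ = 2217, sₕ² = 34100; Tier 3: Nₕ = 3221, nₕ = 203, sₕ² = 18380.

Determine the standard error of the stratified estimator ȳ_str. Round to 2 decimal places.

Var(ȳ_str) = Σₕ Wₕ²(1 − fₕ)sₕ²/nₕ with Wₕ = Nₕ/N, N = 17806.
Tier 1: Wₕ = 0.81910592; term = 0.81910592²·(1 − 0.15200549)·34100/2217 = 8.7510841.
Tier 3: Wₕ = 0.18089408; term = 0.18089408²·(1 − 0.06302391)·18380/203 = 2.7760462.
Sum = 11.52713.
SE = √(11.52713) = 3.40.

3.40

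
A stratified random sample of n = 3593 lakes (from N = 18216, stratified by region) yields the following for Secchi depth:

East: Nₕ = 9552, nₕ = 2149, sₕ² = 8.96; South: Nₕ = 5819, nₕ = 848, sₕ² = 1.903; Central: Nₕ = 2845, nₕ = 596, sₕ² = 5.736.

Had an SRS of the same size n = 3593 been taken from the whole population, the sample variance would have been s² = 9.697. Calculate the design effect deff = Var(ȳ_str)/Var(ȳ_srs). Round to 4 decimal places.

0.5861

Var(ȳ_str) = Σ Wₕ²(1−fₕ)sₕ²/nₕ with Wₕ = Nₕ/18216:
  East: (9552/18216)²·(1−2149/9552)·8.96/2149 = 8.8852085 × 10^-4
  South: (5819/18216)²·(1−848/5819)·1.903/848 = 1.956271 × 10^-4
  Central: (2845/18216)²·(1−596/2845)·5.736/596 = 1.8557889 × 10^-4
  → Var(ȳ_str) = 0.0012697268.
Var(ȳ_srs) = (1 − 3593/18216)·9.697/3593 = 0.0021665247.
deff = 0.0012697268 / 0.0021665247 = 0.5861.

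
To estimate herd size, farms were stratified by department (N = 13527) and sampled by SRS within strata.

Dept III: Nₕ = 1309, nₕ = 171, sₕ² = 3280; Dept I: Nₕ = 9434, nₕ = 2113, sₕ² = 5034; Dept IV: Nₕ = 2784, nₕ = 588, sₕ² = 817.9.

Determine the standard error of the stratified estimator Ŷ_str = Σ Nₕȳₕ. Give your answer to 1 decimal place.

Var(Ŷ_str) = Σₕ Nₕ²(1 − fₕ)sₕ²/nₕ.
Dept III: 1309²·(1 − 171/1309)·3280/171 = 2.857325 × 10^7.
Dept I: 9434²·(1 − 2113/9434)·5034/2113 = 1.6454322 × 10^8.
Dept IV: 2784²·(1 − 588/2784)·817.9/588 = 8.5040234 × 10^6.
Sum = 2.0162049 × 10^8.
SE = √(2.0162049 × 10^8) = 14199.3.

14199.3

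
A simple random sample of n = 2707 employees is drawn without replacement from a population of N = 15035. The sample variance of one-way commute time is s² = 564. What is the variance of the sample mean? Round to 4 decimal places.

0.1708

Under SRS without replacement, Var(ȳ) = (1 − f)·s²/n with f = n/N = 2707/15035 = 0.18004656.
Var(ȳ) = (1 − 0.18004656)·564/2707 = 0.81995344·0.20834873 = 0.17083625.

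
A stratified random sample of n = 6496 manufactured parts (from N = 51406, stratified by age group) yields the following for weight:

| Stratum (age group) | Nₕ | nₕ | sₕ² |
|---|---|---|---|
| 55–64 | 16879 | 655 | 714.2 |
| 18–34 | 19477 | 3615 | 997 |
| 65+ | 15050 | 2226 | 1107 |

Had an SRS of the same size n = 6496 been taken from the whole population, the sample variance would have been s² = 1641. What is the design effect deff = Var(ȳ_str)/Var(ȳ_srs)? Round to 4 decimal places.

0.8227

Var(ȳ_str) = Σ Wₕ²(1−fₕ)sₕ²/nₕ with Wₕ = Nₕ/51406:
  55–64: (16879/51406)²·(1−655/16879)·714.2/655 = 0.11299405
  18–34: (19477/51406)²·(1−3615/19477)·997/3615 = 0.032243282
  65+: (15050/51406)²·(1−2226/15050)·1107/2226 = 0.036320753
  → Var(ȳ_str) = 0.18155809.
Var(ȳ_srs) = (1 − 6496/51406)·1641/6496 = 0.22069465.
deff = 0.18155809 / 0.22069465 = 0.8227.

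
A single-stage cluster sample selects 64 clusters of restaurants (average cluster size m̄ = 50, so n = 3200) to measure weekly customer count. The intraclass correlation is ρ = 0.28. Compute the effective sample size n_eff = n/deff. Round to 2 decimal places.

217.39

deff = 1 + (50 − 1)·0.28 = 1 + 13.72 = 14.72.
n_eff = 3200 / 14.72 = 217.39.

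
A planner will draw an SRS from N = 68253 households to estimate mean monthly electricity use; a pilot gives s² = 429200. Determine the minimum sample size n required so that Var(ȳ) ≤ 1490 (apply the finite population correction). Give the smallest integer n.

Without fpc, n₀ = s²/D = 429200/1490 = 288.0537.
With fpc, (1 − n/N)·s²/n ≤ D requires n ≥ n₀/(1 + n₀/N) = 288.0537/(1 + 288.0537/68253) = 286.8431.
Rounding up, n = 287.

287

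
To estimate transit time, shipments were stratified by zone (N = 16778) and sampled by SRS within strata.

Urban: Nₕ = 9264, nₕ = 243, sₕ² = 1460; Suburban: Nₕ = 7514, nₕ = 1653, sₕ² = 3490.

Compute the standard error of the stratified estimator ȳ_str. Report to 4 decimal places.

1.4540

Var(ȳ_str) = Σₕ Wₕ²(1 − fₕ)sₕ²/nₕ with Wₕ = Nₕ/N, N = 16778.
Urban: Wₕ = 0.55215163; term = 0.55215163²·(1 − 0.02623057)·1460/243 = 1.7836902.
Suburban: Wₕ = 0.44784837; term = 0.44784837²·(1 − 0.21998935)·3490/1653 = 0.33030497.
Sum = 2.1139952.
SE = √(2.1139952) = 1.4540.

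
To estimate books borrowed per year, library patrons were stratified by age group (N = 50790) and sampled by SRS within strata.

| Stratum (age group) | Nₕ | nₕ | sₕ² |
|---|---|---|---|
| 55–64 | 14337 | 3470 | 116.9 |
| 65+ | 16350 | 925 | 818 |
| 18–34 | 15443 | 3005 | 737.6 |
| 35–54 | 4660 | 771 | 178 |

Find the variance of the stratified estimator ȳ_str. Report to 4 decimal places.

Var(ȳ_str) = Σₕ Wₕ²(1 − fₕ)sₕ²/nₕ with Wₕ = Nₕ/N, N = 50790.
55–64: Wₕ = 0.28227998; term = 0.28227998²·(1 − 0.24203111)·116.9/3470 = 0.0020346821.
65+: Wₕ = 0.32191376; term = 0.32191376²·(1 − 0.05657492)·818/925 = 0.086456585.
18–34: Wₕ = 0.30405592; term = 0.30405592²·(1 − 0.19458654)·737.6/3005 = 0.018276887.
35–54: Wₕ = 0.09175034; term = 0.09175034²·(1 − 0.16545064)·178/771 = 0.0016219336.
Sum = 0.10839009.

0.1084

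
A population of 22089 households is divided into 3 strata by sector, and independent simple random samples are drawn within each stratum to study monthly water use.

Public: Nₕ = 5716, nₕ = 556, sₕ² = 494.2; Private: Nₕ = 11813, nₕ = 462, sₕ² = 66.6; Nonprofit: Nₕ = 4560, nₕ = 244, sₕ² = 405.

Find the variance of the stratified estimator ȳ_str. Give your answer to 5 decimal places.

0.16030

Var(ȳ_str) = Σₕ Wₕ²(1 − fₕ)sₕ²/nₕ with Wₕ = Nₕ/N, N = 22089.
Public: Wₕ = 0.25877133; term = 0.25877133²·(1 − 0.09727082)·494.2/556 = 0.053730114.
Private: Wₕ = 0.53479107; term = 0.53479107²·(1 − 0.03910946)·66.6/462 = 0.039616351.
Nonprofit: Wₕ = 0.20643759; term = 0.20643759²·(1 − 0.05350877)·405/244 = 0.066951354.
Sum = 0.16029782.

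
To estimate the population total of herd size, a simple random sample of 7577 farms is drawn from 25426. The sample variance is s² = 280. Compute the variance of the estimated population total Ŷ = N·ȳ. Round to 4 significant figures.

Var(Ŷ) = N²·Var(ȳ) = N²·(1 − n/N)·s²/n.
f = 7577/25426 = 0.29800205; Var(ȳ) = 0.70199795·280/7577 = 0.02594159.
Var(Ŷ) = 25426² · 0.02594159 = 1.6770757 × 10^7.

1.677 × 10^7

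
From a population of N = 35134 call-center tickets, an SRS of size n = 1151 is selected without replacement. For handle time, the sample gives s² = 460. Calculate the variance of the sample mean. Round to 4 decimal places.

0.3866

Under SRS without replacement, Var(ȳ) = (1 − f)·s²/n with f = n/N = 1151/35134 = 0.03276029.
Var(ȳ) = (1 − 0.03276029)·460/1151 = 0.96723971·0.39965248 = 0.38655975.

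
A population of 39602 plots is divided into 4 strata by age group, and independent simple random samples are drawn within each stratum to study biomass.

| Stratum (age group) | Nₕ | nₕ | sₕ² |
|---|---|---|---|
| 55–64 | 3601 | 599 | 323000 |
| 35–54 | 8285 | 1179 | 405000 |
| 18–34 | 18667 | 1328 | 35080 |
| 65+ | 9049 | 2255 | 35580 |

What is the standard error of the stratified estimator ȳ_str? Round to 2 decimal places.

4.76

Var(ȳ_str) = Σₕ Wₕ²(1 − fₕ)sₕ²/nₕ with Wₕ = Nₕ/N, N = 39602.
55–64: Wₕ = 0.09092975; term = 0.09092975²·(1 − 0.16634268)·323000/599 = 3.716852.
35–54: Wₕ = 0.20920661; term = 0.20920661²·(1 − 0.14230537)·405000/1179 = 12.895099.
18–34: Wₕ = 0.47136508; term = 0.47136508²·(1 − 0.07114159)·35080/1328 = 5.4516234.
65+: Wₕ = 0.22849856; term = 0.22849856²·(1 − 0.24919881)·35580/2255 = 0.6185165.
Sum = 22.682091.
SE = √(22.682091) = 4.76.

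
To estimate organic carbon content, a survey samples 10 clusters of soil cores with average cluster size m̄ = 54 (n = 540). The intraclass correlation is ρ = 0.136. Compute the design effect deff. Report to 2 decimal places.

8.21

deff = 1 + (54 − 1)·0.136 = 1 + 7.208 = 8.208.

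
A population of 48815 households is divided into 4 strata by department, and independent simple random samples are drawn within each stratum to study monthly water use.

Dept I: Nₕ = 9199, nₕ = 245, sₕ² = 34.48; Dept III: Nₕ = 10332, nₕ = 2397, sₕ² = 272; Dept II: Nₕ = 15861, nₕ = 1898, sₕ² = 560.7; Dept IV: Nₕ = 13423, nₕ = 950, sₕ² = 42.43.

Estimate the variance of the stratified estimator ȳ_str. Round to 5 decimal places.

0.03936

Var(ȳ_str) = Σₕ Wₕ²(1 − fₕ)sₕ²/nₕ with Wₕ = Nₕ/N, N = 48815.
Dept I: Wₕ = 0.18844617; term = 0.18844617²·(1 − 0.02663333)·34.48/245 = 0.0048646578.
Dept III: Wₕ = 0.21165625; term = 0.21165625²·(1 − 0.23199768)·272/2397 = 0.0039041421.
Dept II: Wₕ = 0.32492062; term = 0.32492062²·(1 − 0.11966459)·560.7/1898 = 0.027455987.
Dept IV: Wₕ = 0.27497695; term = 0.27497695²·(1 − 0.07077404)·42.43/950 = 0.0031380752.
Sum = 0.039362862.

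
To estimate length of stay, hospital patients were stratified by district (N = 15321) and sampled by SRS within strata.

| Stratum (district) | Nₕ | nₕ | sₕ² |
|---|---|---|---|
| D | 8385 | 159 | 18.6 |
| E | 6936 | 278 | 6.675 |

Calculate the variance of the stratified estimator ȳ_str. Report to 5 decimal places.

0.03910

Var(ȳ_str) = Σₕ Wₕ²(1 − fₕ)sₕ²/nₕ with Wₕ = Nₕ/N, N = 15321.
D: Wₕ = 0.54728804; term = 0.54728804²·(1 − 0.01896243)·18.6/159 = 0.034374261.
E: Wₕ = 0.45271196; term = 0.45271196²·(1 − 0.04008074)·6.675/278 = 0.0047237306.
Sum = 0.039097992.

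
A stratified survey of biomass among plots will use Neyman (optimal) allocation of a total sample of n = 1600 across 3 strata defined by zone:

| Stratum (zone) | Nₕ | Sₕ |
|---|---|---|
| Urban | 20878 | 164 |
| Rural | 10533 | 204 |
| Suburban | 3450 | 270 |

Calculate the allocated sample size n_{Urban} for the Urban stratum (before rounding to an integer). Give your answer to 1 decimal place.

Neyman allocation: nₕ = n·NₕSₕ / Σⱼ NⱼSⱼ.
Σ NⱼSⱼ = 20878·164 + 10533·204 + 3450·270 = 6.504224 × 10^6.
n_{Urban} = 1600·20878·164 / (6.504224 × 10^6) = 842.3.

842.3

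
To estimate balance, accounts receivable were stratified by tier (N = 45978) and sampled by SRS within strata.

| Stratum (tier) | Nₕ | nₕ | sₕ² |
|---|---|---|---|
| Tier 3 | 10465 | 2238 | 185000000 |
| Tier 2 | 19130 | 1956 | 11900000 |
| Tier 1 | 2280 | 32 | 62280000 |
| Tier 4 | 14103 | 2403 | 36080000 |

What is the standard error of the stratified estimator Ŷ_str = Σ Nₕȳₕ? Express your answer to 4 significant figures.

4.644 × 10^6

Var(Ŷ_str) = Σₕ Nₕ²(1 − fₕ)sₕ²/nₕ.
Tier 3: 10465²·(1 − 2238/10465)·185000000/2238 = 7.1169248 × 10^12.
Tier 2: 19130²·(1 − 1956/19130)·11900000/1956 = 1.9987779 × 10^12.
Tier 1: 2280²·(1 − 32/2280)·62280000/32 = 9.9753876 × 10^12.
Tier 4: 14103²·(1 − 2403/14103)·36080000/2403 = 2.4774798 × 10^12.
Sum = 2.156857 × 10^13.
SE = √(2.156857 × 10^13) = 4.644 × 10^6.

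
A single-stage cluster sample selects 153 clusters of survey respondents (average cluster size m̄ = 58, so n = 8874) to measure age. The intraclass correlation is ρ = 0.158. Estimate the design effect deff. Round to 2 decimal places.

deff = 1 + (58 − 1)·0.158 = 1 + 9.006 = 10.006.

10.01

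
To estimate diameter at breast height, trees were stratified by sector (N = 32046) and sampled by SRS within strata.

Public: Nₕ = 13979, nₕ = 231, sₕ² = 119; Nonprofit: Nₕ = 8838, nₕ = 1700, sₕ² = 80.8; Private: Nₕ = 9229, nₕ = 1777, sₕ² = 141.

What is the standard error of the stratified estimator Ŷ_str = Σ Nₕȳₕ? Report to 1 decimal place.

Var(Ŷ_str) = Σₕ Nₕ²(1 − fₕ)sₕ²/nₕ.
Public: 13979²·(1 − 231/13979)·119/231 = 9.9003514 × 10^7.
Nonprofit: 8838²·(1 − 1700/8838)·80.8/1700 = 2.9984236 × 10^6.
Private: 9229²·(1 − 1777/9229)·141/1777 = 5.4570656 × 10^6.
Sum = 1.07459 × 10^8.
SE = √(1.07459 × 10^8) = 10366.2.

10366.2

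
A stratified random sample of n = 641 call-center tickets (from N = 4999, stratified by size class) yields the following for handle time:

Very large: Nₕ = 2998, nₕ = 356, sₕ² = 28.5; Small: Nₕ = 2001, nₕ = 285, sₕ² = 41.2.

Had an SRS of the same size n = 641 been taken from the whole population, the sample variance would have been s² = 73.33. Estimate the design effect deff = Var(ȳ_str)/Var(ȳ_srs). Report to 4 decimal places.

Var(ȳ_str) = Σ Wₕ²(1−fₕ)sₕ²/nₕ with Wₕ = Nₕ/4999:
  Very large: (2998/4999)²·(1−356/2998)·28.5/356 = 0.025374239
  Small: (2001/4999)²·(1−285/2001)·41.2/285 = 0.019863257
  → Var(ȳ_str) = 0.045237496.
Var(ȳ_srs) = (1 − 641/4999)·73.33/641 = 0.099730442.
deff = 0.045237496 / 0.099730442 = 0.4536.

0.4536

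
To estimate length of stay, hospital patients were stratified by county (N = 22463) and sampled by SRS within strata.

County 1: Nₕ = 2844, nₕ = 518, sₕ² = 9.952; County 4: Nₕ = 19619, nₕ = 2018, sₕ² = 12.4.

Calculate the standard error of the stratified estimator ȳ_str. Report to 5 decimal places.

0.06676

Var(ȳ_str) = Σₕ Wₕ²(1 − fₕ)sₕ²/nₕ with Wₕ = Nₕ/N, N = 22463.
County 1: Wₕ = 0.12660820; term = 0.12660820²·(1 − 0.18213783)·9.952/518 = 2.5187461 × 10^-4.
County 4: Wₕ = 0.87339180; term = 0.87339180²·(1 − 0.10285947)·12.4/2018 = 0.004205128.
Sum = 0.0044570026.
SE = √(0.0044570026) = 0.06676.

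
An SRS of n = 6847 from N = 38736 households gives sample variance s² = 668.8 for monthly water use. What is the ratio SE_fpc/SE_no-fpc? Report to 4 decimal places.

f = n/N = 6847/38736 = 0.17676064.
SE_no-fpc = √(s²/n) = 0.3125345; SE_fpc = √((1−f)s²/n) = 0.28357049.
Ratio = √(1−f) = 0.90732539.

0.9073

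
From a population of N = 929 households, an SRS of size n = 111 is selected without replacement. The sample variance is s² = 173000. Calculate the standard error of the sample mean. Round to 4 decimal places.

37.0451

Under SRS without replacement, Var(ȳ) = (1 − f)·s²/n with f = n/N = 111/929 = 0.11948332.
Var(ȳ) = (1 − 0.11948332)·173000/111 = 0.88051668·1558.5586 = 1372.3368.
SE(ȳ) = √(1372.3368) = 37.0451.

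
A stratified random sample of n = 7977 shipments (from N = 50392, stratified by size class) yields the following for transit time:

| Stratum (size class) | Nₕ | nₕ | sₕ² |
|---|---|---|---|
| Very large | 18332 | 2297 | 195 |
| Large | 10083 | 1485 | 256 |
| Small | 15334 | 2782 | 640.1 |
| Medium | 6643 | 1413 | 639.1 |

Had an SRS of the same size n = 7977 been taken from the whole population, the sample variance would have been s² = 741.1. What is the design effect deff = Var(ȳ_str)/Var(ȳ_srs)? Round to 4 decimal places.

0.5031

Var(ȳ_str) = Σ Wₕ²(1−fₕ)sₕ²/nₕ with Wₕ = Nₕ/50392:
  Very large: (18332/50392)²·(1−2297/18332)·195/2297 = 0.0098271874
  Large: (10083/50392)²·(1−1485/10083)·256/1485 = 0.0058854209
  Small: (15334/50392)²·(1−2782/15334)·640.1/2782 = 0.017439575
  Medium: (6643/50392)²·(1−1413/6643)·639.1/1413 = 0.0061882722
  → Var(ȳ_str) = 0.039340456.
Var(ȳ_srs) = (1 − 7977/50392)·741.1/7977 = 0.078197901.
deff = 0.039340456 / 0.078197901 = 0.5031.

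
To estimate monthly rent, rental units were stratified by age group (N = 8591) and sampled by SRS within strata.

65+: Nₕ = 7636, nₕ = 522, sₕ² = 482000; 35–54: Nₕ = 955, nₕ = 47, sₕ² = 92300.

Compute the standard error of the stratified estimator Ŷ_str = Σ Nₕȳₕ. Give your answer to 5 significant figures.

227730

Var(Ŷ_str) = Σₕ Nₕ²(1 − fₕ)sₕ²/nₕ.
65+: 7636²·(1 − 522/7636)·482000/522 = 5.015986 × 10^10.
35–54: 955²·(1 − 47/955)·92300/47 = 1.7029154 × 10^9.
Sum = 5.1862775 × 10^10.
SE = √(5.1862775 × 10^10) = 227730.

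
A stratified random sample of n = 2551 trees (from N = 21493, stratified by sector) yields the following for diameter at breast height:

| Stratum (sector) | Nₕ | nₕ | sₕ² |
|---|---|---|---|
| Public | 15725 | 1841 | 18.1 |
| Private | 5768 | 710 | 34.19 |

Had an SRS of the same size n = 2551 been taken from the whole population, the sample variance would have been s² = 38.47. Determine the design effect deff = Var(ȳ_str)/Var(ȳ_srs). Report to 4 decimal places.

Var(ȳ_str) = Σ Wₕ²(1−fₕ)sₕ²/nₕ with Wₕ = Nₕ/21493:
  Public: (15725/21493)²·(1−1841/15725)·18.1/1841 = 0.0046466073
  Private: (5768/21493)²·(1−710/5768)·34.19/710 = 0.0030412404
  → Var(ȳ_str) = 0.0076878477.
Var(ȳ_srs) = (1 − 2551/21493)·38.47/2551 = 0.013290476.
deff = 0.0076878477 / 0.013290476 = 0.5784.

0.5784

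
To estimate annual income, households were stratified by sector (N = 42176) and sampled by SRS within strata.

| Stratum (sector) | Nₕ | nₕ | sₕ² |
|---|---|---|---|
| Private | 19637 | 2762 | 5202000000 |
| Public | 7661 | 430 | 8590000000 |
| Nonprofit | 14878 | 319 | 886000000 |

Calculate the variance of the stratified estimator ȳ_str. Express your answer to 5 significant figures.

Var(ȳ_str) = Σₕ Wₕ²(1 − fₕ)sₕ²/nₕ with Wₕ = Nₕ/N, N = 42176.
Private: Wₕ = 0.46559655; term = 0.46559655²·(1 − 0.14065285)·5202000000/2762 = 350860.77.
Public: Wₕ = 0.18164359; term = 0.18164359²·(1 − 0.05612844)·8590000000/430 = 622125.14.
Nonprofit: Wₕ = 0.35275986; term = 0.35275986²·(1 − 0.02144105)·886000000/319 = 338211.49.
Sum = 1.3111974 × 10^6.

1.3112 × 10^6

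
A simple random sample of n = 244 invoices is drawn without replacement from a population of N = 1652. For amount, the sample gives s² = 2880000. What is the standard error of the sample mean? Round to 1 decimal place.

100.3

Under SRS without replacement, Var(ȳ) = (1 − f)·s²/n with f = n/N = 244/1652 = 0.14769976.
Var(ȳ) = (1 − 0.14769976)·2880000/244 = 0.85230024·11803.279 = 10059.937.
SE(ȳ) = √(10059.937) = 100.3.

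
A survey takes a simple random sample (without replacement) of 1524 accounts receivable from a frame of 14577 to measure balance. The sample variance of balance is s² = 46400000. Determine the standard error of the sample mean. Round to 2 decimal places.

165.12

Under SRS without replacement, Var(ȳ) = (1 − f)·s²/n with f = n/N = 1524/14577 = 0.10454826.
Var(ȳ) = (1 − 0.10454826)·46400000/1524 = 0.89545174·30446.194 = 27263.098.
SE(ȳ) = √(27263.098) = 165.12.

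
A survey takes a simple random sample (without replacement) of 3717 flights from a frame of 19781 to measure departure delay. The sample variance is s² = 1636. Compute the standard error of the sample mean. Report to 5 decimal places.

0.59786

Under SRS without replacement, Var(ȳ) = (1 − f)·s²/n with f = n/N = 3717/19781 = 0.18790759.
Var(ȳ) = (1 − 0.18790759)·1636/3717 = 0.81209241·0.4401399 = 0.35743427.
SE(ȳ) = √(0.35743427) = 0.59786.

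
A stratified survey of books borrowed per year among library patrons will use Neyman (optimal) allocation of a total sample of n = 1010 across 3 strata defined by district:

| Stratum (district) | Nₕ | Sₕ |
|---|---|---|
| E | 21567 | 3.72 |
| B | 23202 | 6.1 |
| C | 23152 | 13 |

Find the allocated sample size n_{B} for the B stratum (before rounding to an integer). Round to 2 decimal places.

Neyman allocation: nₕ = n·NₕSₕ / Σⱼ NⱼSⱼ.
Σ NⱼSⱼ = 21567·3.72 + 23202·6.1 + 23152·13 = 522737.44.
n_{B} = 1010·23202·6.1 / 522737.44 = 273.46.

273.46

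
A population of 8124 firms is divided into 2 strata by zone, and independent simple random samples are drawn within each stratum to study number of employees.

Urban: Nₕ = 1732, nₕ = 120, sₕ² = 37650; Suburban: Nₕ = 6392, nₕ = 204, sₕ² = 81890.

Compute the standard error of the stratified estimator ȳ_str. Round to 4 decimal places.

15.9326

Var(ȳ_str) = Σₕ Wₕ²(1 − fₕ)sₕ²/nₕ with Wₕ = Nₕ/N, N = 8124.
Urban: Wₕ = 0.21319547; term = 0.21319547²·(1 − 0.06928406)·37650/120 = 13.272625.
Suburban: Wₕ = 0.78680453; term = 0.78680453²·(1 − 0.03191489)·81890/204 = 240.57359.
Sum = 253.84622.
SE = √(253.84622) = 15.9326.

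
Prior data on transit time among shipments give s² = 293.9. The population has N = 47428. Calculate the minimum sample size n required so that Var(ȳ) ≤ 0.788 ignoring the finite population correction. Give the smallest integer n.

373

Without fpc, n₀ = s²/D = 293.9/0.788 = 372.9695.
Rounding up, n = 373.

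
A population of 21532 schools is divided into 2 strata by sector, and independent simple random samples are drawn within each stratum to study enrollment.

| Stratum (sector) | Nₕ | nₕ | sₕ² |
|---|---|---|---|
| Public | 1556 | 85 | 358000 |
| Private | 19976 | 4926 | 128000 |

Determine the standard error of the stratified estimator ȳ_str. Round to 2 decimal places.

Var(ȳ_str) = Σₕ Wₕ²(1 − fₕ)sₕ²/nₕ with Wₕ = Nₕ/N, N = 21532.
Public: Wₕ = 0.07226454; term = 0.07226454²·(1 − 0.05462725)·358000/85 = 20.793023.
Private: Wₕ = 0.92773546; term = 0.92773546²·(1 − 0.24659592)·128000/4926 = 16.849687.
Sum = 37.64271.
SE = √(37.64271) = 6.14.

6.14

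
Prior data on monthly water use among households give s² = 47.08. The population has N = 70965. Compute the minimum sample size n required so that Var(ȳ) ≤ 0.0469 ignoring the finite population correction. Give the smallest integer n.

1004

Without fpc, n₀ = s²/D = 47.08/0.0469 = 1003.8380.
Rounding up, n = 1004.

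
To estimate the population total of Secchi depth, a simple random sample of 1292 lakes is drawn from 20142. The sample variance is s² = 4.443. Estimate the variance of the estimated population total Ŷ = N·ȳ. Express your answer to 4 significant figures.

Var(Ŷ) = N²·Var(ȳ) = N²·(1 − n/N)·s²/n.
f = 1292/20142 = 0.06414457; Var(ȳ) = 0.93585543·4.443/1292 = 0.0032182706.
Var(Ŷ) = 20142² · 0.0032182706 = 1.3056529 × 10^6.

1.306 × 10^6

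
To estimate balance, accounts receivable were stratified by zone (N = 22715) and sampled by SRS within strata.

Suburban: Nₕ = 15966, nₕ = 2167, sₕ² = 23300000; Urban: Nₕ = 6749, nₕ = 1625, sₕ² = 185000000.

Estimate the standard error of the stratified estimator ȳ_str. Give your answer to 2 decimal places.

110.55

Var(ȳ_str) = Σₕ Wₕ²(1 − fₕ)sₕ²/nₕ with Wₕ = Nₕ/N, N = 22715.
Suburban: Wₕ = 0.70288356; term = 0.70288356²·(1 − 0.13572592)·23300000/2167 = 4591.0843.
Urban: Wₕ = 0.29711644; term = 0.29711644²·(1 − 0.24077641)·185000000/1625 = 7630.2968.
Sum = 12221.381.
SE = √(12221.381) = 110.55.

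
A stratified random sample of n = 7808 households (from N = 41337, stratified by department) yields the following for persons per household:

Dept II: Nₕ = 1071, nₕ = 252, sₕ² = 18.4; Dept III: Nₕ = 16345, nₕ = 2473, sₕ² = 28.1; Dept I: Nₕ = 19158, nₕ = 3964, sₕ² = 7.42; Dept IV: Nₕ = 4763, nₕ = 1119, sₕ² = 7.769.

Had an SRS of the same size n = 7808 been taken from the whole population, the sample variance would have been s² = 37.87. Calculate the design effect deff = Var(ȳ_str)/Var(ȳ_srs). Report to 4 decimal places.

0.4918

Var(ȳ_str) = Σ Wₕ²(1−fₕ)sₕ²/nₕ with Wₕ = Nₕ/41337:
  Dept II: (1071/41337)²·(1−252/1071)·18.4/252 = 3.7481136 × 10^-5
  Dept III: (16345/41337)²·(1−2473/16345)·28.1/2473 = 0.0015077464
  Dept I: (19158/41337)²·(1−3964/19158)·7.42/3964 = 3.1887072 × 10^-4
  Dept IV: (4763/41337)²·(1−1119/4763)·7.769/1119 = 7.0520612 × 10^-5
  → Var(ȳ_str) = 0.0019346189.
Var(ȳ_srs) = (1 − 7808/41337)·37.87/7808 = 0.0039340253.
deff = 0.0019346189 / 0.0039340253 = 0.4918.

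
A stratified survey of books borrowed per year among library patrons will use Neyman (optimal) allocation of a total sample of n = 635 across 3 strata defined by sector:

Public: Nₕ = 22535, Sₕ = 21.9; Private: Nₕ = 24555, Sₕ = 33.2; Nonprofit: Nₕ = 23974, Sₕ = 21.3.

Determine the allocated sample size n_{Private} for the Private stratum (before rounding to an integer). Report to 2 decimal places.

Neyman allocation: nₕ = n·NₕSₕ / Σⱼ NⱼSⱼ.
Σ NⱼSⱼ = 22535·21.9 + 24555·33.2 + 23974·21.3 = 1.8193887 × 10^6.
n_{Private} = 635·24555·33.2 / (1.8193887 × 10^6) = 284.53.

284.53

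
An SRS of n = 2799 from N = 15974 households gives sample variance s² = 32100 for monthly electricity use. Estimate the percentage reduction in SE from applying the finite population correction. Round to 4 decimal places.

9.1827

f = n/N = 2799/15974 = 0.17522224.
SE_no-fpc = √(s²/n) = 3.3864999; SE_fpc = √((1−f)s²/n) = 3.075527.
Ratio = √(1−f) = 0.90817276. Reduction = 100·(1 − 0.90817276) = 9.1827%.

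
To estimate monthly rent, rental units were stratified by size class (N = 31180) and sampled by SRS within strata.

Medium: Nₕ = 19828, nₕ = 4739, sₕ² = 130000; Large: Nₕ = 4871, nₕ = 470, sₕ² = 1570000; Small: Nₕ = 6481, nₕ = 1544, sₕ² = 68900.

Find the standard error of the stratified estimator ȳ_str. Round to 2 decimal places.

9.14

Var(ȳ_str) = Σₕ Wₕ²(1 − fₕ)sₕ²/nₕ with Wₕ = Nₕ/N, N = 31180.
Medium: Wₕ = 0.63592046; term = 0.63592046²·(1 − 0.23900545)·130000/4739 = 8.4419697.
Large: Wₕ = 0.15622194; term = 0.15622194²·(1 − 0.09648943)·1570000/470 = 73.657856.
Small: Wₕ = 0.20785760; term = 0.20785760²·(1 − 0.23823484)·68900/1544 = 1.4686721.
Sum = 83.568498.
SE = √(83.568498) = 9.14.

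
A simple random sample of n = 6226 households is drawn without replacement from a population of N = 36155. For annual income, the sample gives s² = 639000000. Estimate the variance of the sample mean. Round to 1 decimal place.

Under SRS without replacement, Var(ȳ) = (1 − f)·s²/n with f = n/N = 6226/36155 = 0.17220301.
Var(ȳ) = (1 − 0.17220301)·639000000/6226 = 0.82779699·102634.12 = 84960.211.

84960.2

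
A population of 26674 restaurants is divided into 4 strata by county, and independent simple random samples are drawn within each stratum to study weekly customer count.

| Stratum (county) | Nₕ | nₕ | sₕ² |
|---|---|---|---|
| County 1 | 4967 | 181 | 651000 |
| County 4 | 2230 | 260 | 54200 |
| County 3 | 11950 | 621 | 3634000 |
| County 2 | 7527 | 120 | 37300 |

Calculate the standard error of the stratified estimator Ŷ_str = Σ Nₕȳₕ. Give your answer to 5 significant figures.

946560

Var(Ŷ_str) = Σₕ Nₕ²(1 − fₕ)sₕ²/nₕ.
County 1: 4967²·(1 − 181/4967)·651000/181 = 8.5500621 × 10^10.
County 4: 2230²·(1 − 260/2230)·54200/260 = 9.1579238 × 10^8.
County 3: 11950²·(1 − 621/11950)·3634000/621 = 7.9223277 × 10^11.
County 2: 7527²·(1 − 120/7527)·37300/120 = 1.7329732 × 10^10.
Sum = 8.9597892 × 10^11.
SE = √(8.9597892 × 10^11) = 946560.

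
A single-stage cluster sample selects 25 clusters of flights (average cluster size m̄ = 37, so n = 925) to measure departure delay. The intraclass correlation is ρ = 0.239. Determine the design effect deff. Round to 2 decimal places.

deff = 1 + (37 − 1)·0.239 = 1 + 8.604 = 9.604.

9.60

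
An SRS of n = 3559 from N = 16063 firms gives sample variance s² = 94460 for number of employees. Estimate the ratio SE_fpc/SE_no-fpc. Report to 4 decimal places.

f = n/N = 3559/16063 = 0.22156509.
SE_no-fpc = √(s²/n) = 5.1518116; SE_fpc = √((1−f)s²/n) = 4.5453898.
Ratio = √(1−f) = 0.88228959.

0.8823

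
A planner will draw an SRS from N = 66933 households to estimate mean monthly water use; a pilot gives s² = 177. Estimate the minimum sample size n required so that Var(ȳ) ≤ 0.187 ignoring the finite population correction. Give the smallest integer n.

947

Without fpc, n₀ = s²/D = 177/0.187 = 946.5241.
Rounding up, n = 947.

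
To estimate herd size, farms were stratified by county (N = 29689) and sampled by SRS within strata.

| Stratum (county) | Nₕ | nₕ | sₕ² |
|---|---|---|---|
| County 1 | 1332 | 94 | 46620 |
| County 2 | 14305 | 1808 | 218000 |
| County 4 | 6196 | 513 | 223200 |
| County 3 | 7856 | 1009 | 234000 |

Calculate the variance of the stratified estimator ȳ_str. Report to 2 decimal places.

56.92

Var(ȳ_str) = Σₕ Wₕ²(1 − fₕ)sₕ²/nₕ with Wₕ = Nₕ/N, N = 29689.
County 1: Wₕ = 0.04486510; term = 0.04486510²·(1 − 0.07057057)·46620/94 = 0.9278508.
County 2: Wₕ = 0.48182829; term = 0.48182829²·(1 − 0.12638937)·218000/1808 = 24.4546.
County 4: Wₕ = 0.20869682; term = 0.20869682²·(1 − 0.08279535)·223200/513 = 17.381.
County 3: Wₕ = 0.26460979; term = 0.26460979²·(1 − 0.12843686)·234000/1009 = 14.152571.
Sum = 56.916022.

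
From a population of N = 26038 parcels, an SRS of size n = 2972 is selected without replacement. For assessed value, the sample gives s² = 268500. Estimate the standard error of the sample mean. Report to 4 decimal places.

Under SRS without replacement, Var(ȳ) = (1 − f)·s²/n with f = n/N = 2972/26038 = 0.11414087.
Var(ȳ) = (1 − 0.11414087)·268500/2972 = 0.88585913·90.343203 = 80.031351.
SE(ȳ) = √(80.031351) = 8.9460.

8.9460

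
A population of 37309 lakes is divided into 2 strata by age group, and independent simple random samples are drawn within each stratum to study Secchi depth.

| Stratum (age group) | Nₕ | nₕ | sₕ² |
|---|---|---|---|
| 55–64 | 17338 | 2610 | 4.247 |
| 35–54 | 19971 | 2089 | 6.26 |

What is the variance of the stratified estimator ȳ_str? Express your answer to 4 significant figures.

Var(ȳ_str) = Σₕ Wₕ²(1 − fₕ)sₕ²/nₕ with Wₕ = Nₕ/N, N = 37309.
55–64: Wₕ = 0.46471361; term = 0.46471361²·(1 − 0.15053639)·4.247/2610 = 2.9850892 × 10^-4.
35–54: Wₕ = 0.53528639; term = 0.53528639²·(1 − 0.10460167)·6.26/2089 = 7.6881983 × 10^-4.
Sum = 0.0010673288.

0.001067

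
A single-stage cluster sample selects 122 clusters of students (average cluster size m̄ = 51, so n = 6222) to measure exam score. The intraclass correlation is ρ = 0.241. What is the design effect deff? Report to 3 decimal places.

deff = 1 + (51 − 1)·0.241 = 1 + 12.05 = 13.05.

13.050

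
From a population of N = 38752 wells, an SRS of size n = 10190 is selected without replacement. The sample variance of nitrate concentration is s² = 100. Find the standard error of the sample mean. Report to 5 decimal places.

Under SRS without replacement, Var(ȳ) = (1 − f)·s²/n with f = n/N = 10190/38752 = 0.26295417.
Var(ȳ) = (1 − 0.26295417)·100/10190 = 0.73704583·0.0098135427 = 0.0072330307.
SE(ȳ) = √(0.0072330307) = 0.08505.

0.08505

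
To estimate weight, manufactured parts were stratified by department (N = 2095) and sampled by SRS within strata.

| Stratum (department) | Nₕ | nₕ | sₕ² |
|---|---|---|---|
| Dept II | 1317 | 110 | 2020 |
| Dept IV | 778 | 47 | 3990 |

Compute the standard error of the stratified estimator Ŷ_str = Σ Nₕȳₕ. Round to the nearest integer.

8802

Var(Ŷ_str) = Σₕ Nₕ²(1 − fₕ)sₕ²/nₕ.
Dept II: 1317²·(1 − 110/1317)·2020/110 = 2.9191185 × 10^7.
Dept IV: 778²·(1 − 47/778)·3990/47 = 4.8280528 × 10^7.
Sum = 7.7471713 × 10^7.
SE = √(7.7471713 × 10^7) = 8802.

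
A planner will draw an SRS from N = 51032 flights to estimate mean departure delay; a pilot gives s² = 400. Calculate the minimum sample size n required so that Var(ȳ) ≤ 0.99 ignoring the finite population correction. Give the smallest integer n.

405

Without fpc, n₀ = s²/D = 400/0.99 = 404.0404.
Rounding up, n = 405.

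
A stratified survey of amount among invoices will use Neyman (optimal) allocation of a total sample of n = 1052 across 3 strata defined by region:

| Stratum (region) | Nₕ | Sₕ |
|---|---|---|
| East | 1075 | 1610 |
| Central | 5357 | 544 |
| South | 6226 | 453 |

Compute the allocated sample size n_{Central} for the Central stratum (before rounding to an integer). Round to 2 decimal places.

Neyman allocation: nₕ = n·NₕSₕ / Σⱼ NⱼSⱼ.
Σ NⱼSⱼ = 1075·1610 + 5357·544 + 6226·453 = 7.465336 × 10^6.
n_{Central} = 1052·5357·544 / (7.465336 × 10^6) = 410.66.

410.66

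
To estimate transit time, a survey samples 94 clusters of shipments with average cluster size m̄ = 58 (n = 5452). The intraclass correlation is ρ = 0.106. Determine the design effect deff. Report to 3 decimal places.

7.042

deff = 1 + (58 − 1)·0.106 = 1 + 6.042 = 7.042.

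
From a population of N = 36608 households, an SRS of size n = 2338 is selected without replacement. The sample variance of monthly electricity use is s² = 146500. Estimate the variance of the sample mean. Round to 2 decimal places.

Under SRS without replacement, Var(ȳ) = (1 − f)·s²/n with f = n/N = 2338/36608 = 0.06386582.
Var(ȳ) = (1 − 0.06386582)·146500/2338 = 0.93613418·62.660393 = 58.658536.

58.66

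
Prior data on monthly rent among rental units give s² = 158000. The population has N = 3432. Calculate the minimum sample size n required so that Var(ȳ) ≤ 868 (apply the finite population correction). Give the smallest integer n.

Without fpc, n₀ = s²/D = 158000/868 = 182.0276.
With fpc, (1 − n/N)·s²/n ≤ D requires n ≥ n₀/(1 + n₀/N) = 182.0276/(1 + 182.0276/3432) = 172.8594.
Rounding up, n = 173.

173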